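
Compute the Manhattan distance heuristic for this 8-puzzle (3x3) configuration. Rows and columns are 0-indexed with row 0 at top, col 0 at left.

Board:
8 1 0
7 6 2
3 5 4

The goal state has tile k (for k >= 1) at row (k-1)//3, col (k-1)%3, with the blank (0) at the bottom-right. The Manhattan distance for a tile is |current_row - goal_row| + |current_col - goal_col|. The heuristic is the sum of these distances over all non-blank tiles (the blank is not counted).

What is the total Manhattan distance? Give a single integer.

Answer: 16

Derivation:
Tile 8: at (0,0), goal (2,1), distance |0-2|+|0-1| = 3
Tile 1: at (0,1), goal (0,0), distance |0-0|+|1-0| = 1
Tile 7: at (1,0), goal (2,0), distance |1-2|+|0-0| = 1
Tile 6: at (1,1), goal (1,2), distance |1-1|+|1-2| = 1
Tile 2: at (1,2), goal (0,1), distance |1-0|+|2-1| = 2
Tile 3: at (2,0), goal (0,2), distance |2-0|+|0-2| = 4
Tile 5: at (2,1), goal (1,1), distance |2-1|+|1-1| = 1
Tile 4: at (2,2), goal (1,0), distance |2-1|+|2-0| = 3
Sum: 3 + 1 + 1 + 1 + 2 + 4 + 1 + 3 = 16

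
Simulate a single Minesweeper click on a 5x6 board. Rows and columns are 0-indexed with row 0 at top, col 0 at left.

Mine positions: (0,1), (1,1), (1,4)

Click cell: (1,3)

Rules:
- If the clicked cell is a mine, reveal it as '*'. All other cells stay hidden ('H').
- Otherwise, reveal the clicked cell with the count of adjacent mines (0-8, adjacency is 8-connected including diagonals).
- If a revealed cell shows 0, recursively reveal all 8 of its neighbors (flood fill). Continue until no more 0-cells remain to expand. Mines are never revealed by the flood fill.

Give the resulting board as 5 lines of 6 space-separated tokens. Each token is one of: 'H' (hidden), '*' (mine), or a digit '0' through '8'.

H H H H H H
H H H 1 H H
H H H H H H
H H H H H H
H H H H H H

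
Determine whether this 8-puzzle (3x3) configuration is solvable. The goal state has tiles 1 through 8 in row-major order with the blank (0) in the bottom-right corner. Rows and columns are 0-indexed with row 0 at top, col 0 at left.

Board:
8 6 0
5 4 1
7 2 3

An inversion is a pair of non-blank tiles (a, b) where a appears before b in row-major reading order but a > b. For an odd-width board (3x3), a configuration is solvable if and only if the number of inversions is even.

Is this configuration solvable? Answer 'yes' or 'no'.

Answer: no

Derivation:
Inversions (pairs i<j in row-major order where tile[i] > tile[j] > 0): 21
21 is odd, so the puzzle is not solvable.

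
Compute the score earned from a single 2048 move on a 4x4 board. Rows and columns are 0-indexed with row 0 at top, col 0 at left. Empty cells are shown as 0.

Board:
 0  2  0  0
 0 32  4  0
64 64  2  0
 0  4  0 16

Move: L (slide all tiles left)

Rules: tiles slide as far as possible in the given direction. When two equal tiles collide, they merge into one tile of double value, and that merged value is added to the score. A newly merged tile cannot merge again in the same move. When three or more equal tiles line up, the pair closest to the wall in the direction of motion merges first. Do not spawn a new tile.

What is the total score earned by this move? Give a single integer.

Answer: 128

Derivation:
Slide left:
row 0: [0, 2, 0, 0] -> [2, 0, 0, 0]  score +0 (running 0)
row 1: [0, 32, 4, 0] -> [32, 4, 0, 0]  score +0 (running 0)
row 2: [64, 64, 2, 0] -> [128, 2, 0, 0]  score +128 (running 128)
row 3: [0, 4, 0, 16] -> [4, 16, 0, 0]  score +0 (running 128)
Board after move:
  2   0   0   0
 32   4   0   0
128   2   0   0
  4  16   0   0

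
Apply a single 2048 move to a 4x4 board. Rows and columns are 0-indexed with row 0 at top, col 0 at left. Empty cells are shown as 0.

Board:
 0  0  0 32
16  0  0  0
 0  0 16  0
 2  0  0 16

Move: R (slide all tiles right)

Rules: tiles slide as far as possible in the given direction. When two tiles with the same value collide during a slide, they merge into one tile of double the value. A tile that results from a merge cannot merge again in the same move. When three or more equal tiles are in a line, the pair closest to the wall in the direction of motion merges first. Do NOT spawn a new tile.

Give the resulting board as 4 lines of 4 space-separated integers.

Answer:  0  0  0 32
 0  0  0 16
 0  0  0 16
 0  0  2 16

Derivation:
Slide right:
row 0: [0, 0, 0, 32] -> [0, 0, 0, 32]
row 1: [16, 0, 0, 0] -> [0, 0, 0, 16]
row 2: [0, 0, 16, 0] -> [0, 0, 0, 16]
row 3: [2, 0, 0, 16] -> [0, 0, 2, 16]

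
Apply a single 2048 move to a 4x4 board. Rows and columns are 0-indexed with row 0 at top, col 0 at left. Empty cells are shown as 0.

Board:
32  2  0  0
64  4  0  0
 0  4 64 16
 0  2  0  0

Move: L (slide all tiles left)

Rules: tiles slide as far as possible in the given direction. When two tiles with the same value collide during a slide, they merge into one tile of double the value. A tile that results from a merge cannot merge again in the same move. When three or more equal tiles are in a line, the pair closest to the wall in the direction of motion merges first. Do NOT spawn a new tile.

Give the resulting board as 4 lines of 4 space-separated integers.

Slide left:
row 0: [32, 2, 0, 0] -> [32, 2, 0, 0]
row 1: [64, 4, 0, 0] -> [64, 4, 0, 0]
row 2: [0, 4, 64, 16] -> [4, 64, 16, 0]
row 3: [0, 2, 0, 0] -> [2, 0, 0, 0]

Answer: 32  2  0  0
64  4  0  0
 4 64 16  0
 2  0  0  0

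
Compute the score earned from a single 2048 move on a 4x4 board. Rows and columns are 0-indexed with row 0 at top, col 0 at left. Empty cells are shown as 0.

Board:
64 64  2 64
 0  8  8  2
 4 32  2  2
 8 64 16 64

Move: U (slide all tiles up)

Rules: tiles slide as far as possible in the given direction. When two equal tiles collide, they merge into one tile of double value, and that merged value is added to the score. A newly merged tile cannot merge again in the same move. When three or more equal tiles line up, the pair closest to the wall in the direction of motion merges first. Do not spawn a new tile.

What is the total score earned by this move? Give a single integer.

Answer: 4

Derivation:
Slide up:
col 0: [64, 0, 4, 8] -> [64, 4, 8, 0]  score +0 (running 0)
col 1: [64, 8, 32, 64] -> [64, 8, 32, 64]  score +0 (running 0)
col 2: [2, 8, 2, 16] -> [2, 8, 2, 16]  score +0 (running 0)
col 3: [64, 2, 2, 64] -> [64, 4, 64, 0]  score +4 (running 4)
Board after move:
64 64  2 64
 4  8  8  4
 8 32  2 64
 0 64 16  0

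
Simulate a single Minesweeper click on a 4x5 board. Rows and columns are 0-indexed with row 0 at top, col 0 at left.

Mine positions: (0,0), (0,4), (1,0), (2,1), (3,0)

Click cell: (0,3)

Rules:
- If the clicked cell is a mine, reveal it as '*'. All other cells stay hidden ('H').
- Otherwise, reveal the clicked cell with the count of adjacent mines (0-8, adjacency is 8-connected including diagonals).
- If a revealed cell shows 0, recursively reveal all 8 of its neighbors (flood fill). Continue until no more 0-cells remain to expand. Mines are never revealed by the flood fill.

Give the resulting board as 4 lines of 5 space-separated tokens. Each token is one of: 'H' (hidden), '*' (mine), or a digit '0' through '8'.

H H H 1 H
H H H H H
H H H H H
H H H H H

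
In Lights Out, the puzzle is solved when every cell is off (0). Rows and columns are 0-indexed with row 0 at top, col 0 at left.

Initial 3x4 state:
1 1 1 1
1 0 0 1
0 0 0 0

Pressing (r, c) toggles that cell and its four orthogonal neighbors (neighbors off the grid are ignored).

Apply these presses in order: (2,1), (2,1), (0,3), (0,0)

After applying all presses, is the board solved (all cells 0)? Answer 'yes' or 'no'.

Answer: yes

Derivation:
After press 1 at (2,1):
1 1 1 1
1 1 0 1
1 1 1 0

After press 2 at (2,1):
1 1 1 1
1 0 0 1
0 0 0 0

After press 3 at (0,3):
1 1 0 0
1 0 0 0
0 0 0 0

After press 4 at (0,0):
0 0 0 0
0 0 0 0
0 0 0 0

Lights still on: 0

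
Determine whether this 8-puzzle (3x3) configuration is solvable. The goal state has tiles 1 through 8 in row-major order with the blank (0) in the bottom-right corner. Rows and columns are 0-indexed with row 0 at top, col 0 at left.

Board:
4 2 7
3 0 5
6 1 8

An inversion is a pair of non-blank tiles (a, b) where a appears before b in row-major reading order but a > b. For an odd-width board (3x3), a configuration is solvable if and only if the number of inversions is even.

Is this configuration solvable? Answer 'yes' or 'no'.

Inversions (pairs i<j in row-major order where tile[i] > tile[j] > 0): 11
11 is odd, so the puzzle is not solvable.

Answer: no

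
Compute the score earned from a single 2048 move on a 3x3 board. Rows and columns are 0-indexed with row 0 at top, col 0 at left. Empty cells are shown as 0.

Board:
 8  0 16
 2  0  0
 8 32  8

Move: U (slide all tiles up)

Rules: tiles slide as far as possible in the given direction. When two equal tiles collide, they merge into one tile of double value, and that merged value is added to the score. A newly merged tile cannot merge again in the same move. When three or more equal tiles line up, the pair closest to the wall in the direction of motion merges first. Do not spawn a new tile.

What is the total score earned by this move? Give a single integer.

Answer: 0

Derivation:
Slide up:
col 0: [8, 2, 8] -> [8, 2, 8]  score +0 (running 0)
col 1: [0, 0, 32] -> [32, 0, 0]  score +0 (running 0)
col 2: [16, 0, 8] -> [16, 8, 0]  score +0 (running 0)
Board after move:
 8 32 16
 2  0  8
 8  0  0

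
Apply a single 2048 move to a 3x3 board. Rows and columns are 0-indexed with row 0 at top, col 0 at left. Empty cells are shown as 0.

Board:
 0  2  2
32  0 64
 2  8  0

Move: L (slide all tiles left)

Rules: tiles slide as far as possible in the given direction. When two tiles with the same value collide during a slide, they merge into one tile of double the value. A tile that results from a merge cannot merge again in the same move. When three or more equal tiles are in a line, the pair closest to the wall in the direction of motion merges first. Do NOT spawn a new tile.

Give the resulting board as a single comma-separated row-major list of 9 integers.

Answer: 4, 0, 0, 32, 64, 0, 2, 8, 0

Derivation:
Slide left:
row 0: [0, 2, 2] -> [4, 0, 0]
row 1: [32, 0, 64] -> [32, 64, 0]
row 2: [2, 8, 0] -> [2, 8, 0]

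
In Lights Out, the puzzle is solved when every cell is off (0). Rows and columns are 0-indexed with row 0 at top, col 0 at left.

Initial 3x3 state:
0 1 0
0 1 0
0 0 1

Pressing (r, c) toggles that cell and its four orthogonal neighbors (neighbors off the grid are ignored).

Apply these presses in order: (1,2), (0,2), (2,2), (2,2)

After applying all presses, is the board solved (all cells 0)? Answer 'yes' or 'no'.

Answer: yes

Derivation:
After press 1 at (1,2):
0 1 1
0 0 1
0 0 0

After press 2 at (0,2):
0 0 0
0 0 0
0 0 0

After press 3 at (2,2):
0 0 0
0 0 1
0 1 1

After press 4 at (2,2):
0 0 0
0 0 0
0 0 0

Lights still on: 0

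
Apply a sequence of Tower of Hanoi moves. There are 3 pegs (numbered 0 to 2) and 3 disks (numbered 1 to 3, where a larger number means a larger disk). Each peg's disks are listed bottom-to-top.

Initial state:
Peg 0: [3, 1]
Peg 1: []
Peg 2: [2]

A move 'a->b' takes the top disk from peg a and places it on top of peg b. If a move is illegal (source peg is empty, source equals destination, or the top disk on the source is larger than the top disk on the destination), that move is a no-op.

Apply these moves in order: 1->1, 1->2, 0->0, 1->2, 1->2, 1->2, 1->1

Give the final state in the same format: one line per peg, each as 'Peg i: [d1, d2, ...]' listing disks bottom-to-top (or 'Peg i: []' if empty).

Answer: Peg 0: [3, 1]
Peg 1: []
Peg 2: [2]

Derivation:
After move 1 (1->1):
Peg 0: [3, 1]
Peg 1: []
Peg 2: [2]

After move 2 (1->2):
Peg 0: [3, 1]
Peg 1: []
Peg 2: [2]

After move 3 (0->0):
Peg 0: [3, 1]
Peg 1: []
Peg 2: [2]

After move 4 (1->2):
Peg 0: [3, 1]
Peg 1: []
Peg 2: [2]

After move 5 (1->2):
Peg 0: [3, 1]
Peg 1: []
Peg 2: [2]

After move 6 (1->2):
Peg 0: [3, 1]
Peg 1: []
Peg 2: [2]

After move 7 (1->1):
Peg 0: [3, 1]
Peg 1: []
Peg 2: [2]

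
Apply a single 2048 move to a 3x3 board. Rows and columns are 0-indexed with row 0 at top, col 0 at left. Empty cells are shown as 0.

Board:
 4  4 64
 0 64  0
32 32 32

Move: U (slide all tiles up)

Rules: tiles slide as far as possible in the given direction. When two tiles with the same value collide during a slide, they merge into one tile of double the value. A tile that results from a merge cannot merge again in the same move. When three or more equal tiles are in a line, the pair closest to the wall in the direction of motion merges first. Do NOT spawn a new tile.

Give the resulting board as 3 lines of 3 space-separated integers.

Slide up:
col 0: [4, 0, 32] -> [4, 32, 0]
col 1: [4, 64, 32] -> [4, 64, 32]
col 2: [64, 0, 32] -> [64, 32, 0]

Answer:  4  4 64
32 64 32
 0 32  0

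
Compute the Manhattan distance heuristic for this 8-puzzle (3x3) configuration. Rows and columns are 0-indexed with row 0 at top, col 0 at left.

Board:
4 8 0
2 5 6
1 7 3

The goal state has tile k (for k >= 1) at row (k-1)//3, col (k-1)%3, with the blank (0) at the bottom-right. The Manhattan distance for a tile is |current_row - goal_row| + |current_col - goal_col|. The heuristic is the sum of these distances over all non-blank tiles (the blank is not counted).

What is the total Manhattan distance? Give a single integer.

Tile 4: at (0,0), goal (1,0), distance |0-1|+|0-0| = 1
Tile 8: at (0,1), goal (2,1), distance |0-2|+|1-1| = 2
Tile 2: at (1,0), goal (0,1), distance |1-0|+|0-1| = 2
Tile 5: at (1,1), goal (1,1), distance |1-1|+|1-1| = 0
Tile 6: at (1,2), goal (1,2), distance |1-1|+|2-2| = 0
Tile 1: at (2,0), goal (0,0), distance |2-0|+|0-0| = 2
Tile 7: at (2,1), goal (2,0), distance |2-2|+|1-0| = 1
Tile 3: at (2,2), goal (0,2), distance |2-0|+|2-2| = 2
Sum: 1 + 2 + 2 + 0 + 0 + 2 + 1 + 2 = 10

Answer: 10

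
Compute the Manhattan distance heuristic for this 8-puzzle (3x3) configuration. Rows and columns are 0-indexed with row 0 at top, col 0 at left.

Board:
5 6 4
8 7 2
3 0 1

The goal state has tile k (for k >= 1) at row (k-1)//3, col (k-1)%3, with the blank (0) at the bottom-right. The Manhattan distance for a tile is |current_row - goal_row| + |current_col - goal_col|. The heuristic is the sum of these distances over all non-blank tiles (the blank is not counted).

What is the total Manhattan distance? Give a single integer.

Tile 5: at (0,0), goal (1,1), distance |0-1|+|0-1| = 2
Tile 6: at (0,1), goal (1,2), distance |0-1|+|1-2| = 2
Tile 4: at (0,2), goal (1,0), distance |0-1|+|2-0| = 3
Tile 8: at (1,0), goal (2,1), distance |1-2|+|0-1| = 2
Tile 7: at (1,1), goal (2,0), distance |1-2|+|1-0| = 2
Tile 2: at (1,2), goal (0,1), distance |1-0|+|2-1| = 2
Tile 3: at (2,0), goal (0,2), distance |2-0|+|0-2| = 4
Tile 1: at (2,2), goal (0,0), distance |2-0|+|2-0| = 4
Sum: 2 + 2 + 3 + 2 + 2 + 2 + 4 + 4 = 21

Answer: 21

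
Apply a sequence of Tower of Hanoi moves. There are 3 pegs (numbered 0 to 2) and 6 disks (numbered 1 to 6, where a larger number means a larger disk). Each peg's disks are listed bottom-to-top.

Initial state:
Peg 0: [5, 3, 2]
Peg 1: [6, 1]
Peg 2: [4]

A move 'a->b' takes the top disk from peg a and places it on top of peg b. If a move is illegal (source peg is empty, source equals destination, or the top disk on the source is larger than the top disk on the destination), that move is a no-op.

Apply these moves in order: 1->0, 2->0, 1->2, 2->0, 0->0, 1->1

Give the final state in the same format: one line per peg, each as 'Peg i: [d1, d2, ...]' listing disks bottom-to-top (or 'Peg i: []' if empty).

After move 1 (1->0):
Peg 0: [5, 3, 2, 1]
Peg 1: [6]
Peg 2: [4]

After move 2 (2->0):
Peg 0: [5, 3, 2, 1]
Peg 1: [6]
Peg 2: [4]

After move 3 (1->2):
Peg 0: [5, 3, 2, 1]
Peg 1: [6]
Peg 2: [4]

After move 4 (2->0):
Peg 0: [5, 3, 2, 1]
Peg 1: [6]
Peg 2: [4]

After move 5 (0->0):
Peg 0: [5, 3, 2, 1]
Peg 1: [6]
Peg 2: [4]

After move 6 (1->1):
Peg 0: [5, 3, 2, 1]
Peg 1: [6]
Peg 2: [4]

Answer: Peg 0: [5, 3, 2, 1]
Peg 1: [6]
Peg 2: [4]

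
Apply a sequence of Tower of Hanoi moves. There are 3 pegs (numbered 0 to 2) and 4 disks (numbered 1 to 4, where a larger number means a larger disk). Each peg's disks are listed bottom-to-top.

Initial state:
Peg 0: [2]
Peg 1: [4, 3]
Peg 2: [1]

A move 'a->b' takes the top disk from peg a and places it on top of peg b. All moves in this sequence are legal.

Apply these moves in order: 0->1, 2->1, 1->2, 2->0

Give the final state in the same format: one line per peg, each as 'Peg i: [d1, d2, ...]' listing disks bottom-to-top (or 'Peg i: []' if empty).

After move 1 (0->1):
Peg 0: []
Peg 1: [4, 3, 2]
Peg 2: [1]

After move 2 (2->1):
Peg 0: []
Peg 1: [4, 3, 2, 1]
Peg 2: []

After move 3 (1->2):
Peg 0: []
Peg 1: [4, 3, 2]
Peg 2: [1]

After move 4 (2->0):
Peg 0: [1]
Peg 1: [4, 3, 2]
Peg 2: []

Answer: Peg 0: [1]
Peg 1: [4, 3, 2]
Peg 2: []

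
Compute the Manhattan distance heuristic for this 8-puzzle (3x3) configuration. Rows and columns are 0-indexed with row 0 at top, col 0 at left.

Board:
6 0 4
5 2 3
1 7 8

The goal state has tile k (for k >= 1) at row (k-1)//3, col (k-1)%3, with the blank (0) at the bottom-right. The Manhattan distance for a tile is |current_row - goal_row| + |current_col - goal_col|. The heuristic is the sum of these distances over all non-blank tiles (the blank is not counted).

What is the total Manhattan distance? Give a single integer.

Answer: 13

Derivation:
Tile 6: (0,0)->(1,2) = 3
Tile 4: (0,2)->(1,0) = 3
Tile 5: (1,0)->(1,1) = 1
Tile 2: (1,1)->(0,1) = 1
Tile 3: (1,2)->(0,2) = 1
Tile 1: (2,0)->(0,0) = 2
Tile 7: (2,1)->(2,0) = 1
Tile 8: (2,2)->(2,1) = 1
Sum: 3 + 3 + 1 + 1 + 1 + 2 + 1 + 1 = 13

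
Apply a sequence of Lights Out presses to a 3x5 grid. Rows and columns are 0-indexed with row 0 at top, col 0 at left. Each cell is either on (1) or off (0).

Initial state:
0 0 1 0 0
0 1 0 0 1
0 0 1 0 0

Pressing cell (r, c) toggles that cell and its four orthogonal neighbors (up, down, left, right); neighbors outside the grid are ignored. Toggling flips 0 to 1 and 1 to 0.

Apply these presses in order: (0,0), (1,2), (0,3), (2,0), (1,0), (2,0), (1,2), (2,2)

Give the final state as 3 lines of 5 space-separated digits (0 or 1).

After press 1 at (0,0):
1 1 1 0 0
1 1 0 0 1
0 0 1 0 0

After press 2 at (1,2):
1 1 0 0 0
1 0 1 1 1
0 0 0 0 0

After press 3 at (0,3):
1 1 1 1 1
1 0 1 0 1
0 0 0 0 0

After press 4 at (2,0):
1 1 1 1 1
0 0 1 0 1
1 1 0 0 0

After press 5 at (1,0):
0 1 1 1 1
1 1 1 0 1
0 1 0 0 0

After press 6 at (2,0):
0 1 1 1 1
0 1 1 0 1
1 0 0 0 0

After press 7 at (1,2):
0 1 0 1 1
0 0 0 1 1
1 0 1 0 0

After press 8 at (2,2):
0 1 0 1 1
0 0 1 1 1
1 1 0 1 0

Answer: 0 1 0 1 1
0 0 1 1 1
1 1 0 1 0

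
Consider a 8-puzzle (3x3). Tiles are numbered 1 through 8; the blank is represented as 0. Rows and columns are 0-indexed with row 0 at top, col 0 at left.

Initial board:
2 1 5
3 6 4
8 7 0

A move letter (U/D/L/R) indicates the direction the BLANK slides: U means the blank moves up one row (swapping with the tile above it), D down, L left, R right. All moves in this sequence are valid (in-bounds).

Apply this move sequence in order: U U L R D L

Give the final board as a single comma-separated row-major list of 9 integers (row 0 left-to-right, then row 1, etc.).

Answer: 2, 1, 5, 3, 0, 6, 8, 7, 4

Derivation:
After move 1 (U):
2 1 5
3 6 0
8 7 4

After move 2 (U):
2 1 0
3 6 5
8 7 4

After move 3 (L):
2 0 1
3 6 5
8 7 4

After move 4 (R):
2 1 0
3 6 5
8 7 4

After move 5 (D):
2 1 5
3 6 0
8 7 4

After move 6 (L):
2 1 5
3 0 6
8 7 4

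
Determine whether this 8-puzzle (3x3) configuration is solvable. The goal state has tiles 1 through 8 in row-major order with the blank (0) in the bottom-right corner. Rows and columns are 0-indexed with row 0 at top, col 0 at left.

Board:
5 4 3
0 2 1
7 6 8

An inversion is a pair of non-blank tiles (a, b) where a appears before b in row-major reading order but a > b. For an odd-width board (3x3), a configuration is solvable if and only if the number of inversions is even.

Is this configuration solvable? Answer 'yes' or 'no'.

Inversions (pairs i<j in row-major order where tile[i] > tile[j] > 0): 11
11 is odd, so the puzzle is not solvable.

Answer: no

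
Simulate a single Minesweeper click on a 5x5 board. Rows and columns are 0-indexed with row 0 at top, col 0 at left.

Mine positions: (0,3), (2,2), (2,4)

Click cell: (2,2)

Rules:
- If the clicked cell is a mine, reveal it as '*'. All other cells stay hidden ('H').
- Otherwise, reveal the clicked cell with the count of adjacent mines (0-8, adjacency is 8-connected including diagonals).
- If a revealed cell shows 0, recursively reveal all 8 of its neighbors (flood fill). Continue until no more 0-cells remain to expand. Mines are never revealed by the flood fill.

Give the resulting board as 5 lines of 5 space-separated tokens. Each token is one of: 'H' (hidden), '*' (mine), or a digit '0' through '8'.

H H H H H
H H H H H
H H * H H
H H H H H
H H H H H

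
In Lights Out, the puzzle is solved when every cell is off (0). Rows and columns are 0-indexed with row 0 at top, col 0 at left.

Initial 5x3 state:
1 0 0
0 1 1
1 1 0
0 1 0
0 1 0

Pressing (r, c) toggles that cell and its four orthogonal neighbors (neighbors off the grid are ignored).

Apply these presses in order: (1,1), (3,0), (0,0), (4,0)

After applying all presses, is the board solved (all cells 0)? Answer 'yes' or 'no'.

Answer: yes

Derivation:
After press 1 at (1,1):
1 1 0
1 0 0
1 0 0
0 1 0
0 1 0

After press 2 at (3,0):
1 1 0
1 0 0
0 0 0
1 0 0
1 1 0

After press 3 at (0,0):
0 0 0
0 0 0
0 0 0
1 0 0
1 1 0

After press 4 at (4,0):
0 0 0
0 0 0
0 0 0
0 0 0
0 0 0

Lights still on: 0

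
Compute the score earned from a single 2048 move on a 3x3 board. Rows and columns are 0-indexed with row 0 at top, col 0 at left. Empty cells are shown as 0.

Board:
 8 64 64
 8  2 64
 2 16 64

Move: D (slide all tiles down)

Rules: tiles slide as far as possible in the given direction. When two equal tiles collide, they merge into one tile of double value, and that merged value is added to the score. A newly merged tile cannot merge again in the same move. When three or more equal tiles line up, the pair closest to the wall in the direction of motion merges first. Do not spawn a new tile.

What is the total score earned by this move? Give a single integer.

Answer: 144

Derivation:
Slide down:
col 0: [8, 8, 2] -> [0, 16, 2]  score +16 (running 16)
col 1: [64, 2, 16] -> [64, 2, 16]  score +0 (running 16)
col 2: [64, 64, 64] -> [0, 64, 128]  score +128 (running 144)
Board after move:
  0  64   0
 16   2  64
  2  16 128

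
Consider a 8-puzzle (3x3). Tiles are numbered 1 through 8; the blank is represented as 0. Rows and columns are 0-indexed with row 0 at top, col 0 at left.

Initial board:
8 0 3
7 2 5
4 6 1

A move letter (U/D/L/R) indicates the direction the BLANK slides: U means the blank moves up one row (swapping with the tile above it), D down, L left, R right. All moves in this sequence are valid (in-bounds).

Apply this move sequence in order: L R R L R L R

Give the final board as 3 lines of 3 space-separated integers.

Answer: 8 3 0
7 2 5
4 6 1

Derivation:
After move 1 (L):
0 8 3
7 2 5
4 6 1

After move 2 (R):
8 0 3
7 2 5
4 6 1

After move 3 (R):
8 3 0
7 2 5
4 6 1

After move 4 (L):
8 0 3
7 2 5
4 6 1

After move 5 (R):
8 3 0
7 2 5
4 6 1

After move 6 (L):
8 0 3
7 2 5
4 6 1

After move 7 (R):
8 3 0
7 2 5
4 6 1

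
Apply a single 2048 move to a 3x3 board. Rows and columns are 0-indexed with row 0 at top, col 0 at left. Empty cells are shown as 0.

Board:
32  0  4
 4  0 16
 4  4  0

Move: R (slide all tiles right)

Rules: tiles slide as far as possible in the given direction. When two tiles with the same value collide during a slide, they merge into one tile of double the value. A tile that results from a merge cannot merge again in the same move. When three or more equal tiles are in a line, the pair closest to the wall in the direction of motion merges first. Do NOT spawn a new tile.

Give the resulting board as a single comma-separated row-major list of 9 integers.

Answer: 0, 32, 4, 0, 4, 16, 0, 0, 8

Derivation:
Slide right:
row 0: [32, 0, 4] -> [0, 32, 4]
row 1: [4, 0, 16] -> [0, 4, 16]
row 2: [4, 4, 0] -> [0, 0, 8]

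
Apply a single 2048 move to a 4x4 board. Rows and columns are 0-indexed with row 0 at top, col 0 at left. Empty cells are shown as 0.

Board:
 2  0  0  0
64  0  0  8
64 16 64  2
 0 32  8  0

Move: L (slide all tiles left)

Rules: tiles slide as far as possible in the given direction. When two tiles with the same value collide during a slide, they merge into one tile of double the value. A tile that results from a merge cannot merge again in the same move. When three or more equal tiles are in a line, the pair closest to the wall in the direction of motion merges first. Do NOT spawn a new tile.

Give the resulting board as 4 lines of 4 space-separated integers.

Slide left:
row 0: [2, 0, 0, 0] -> [2, 0, 0, 0]
row 1: [64, 0, 0, 8] -> [64, 8, 0, 0]
row 2: [64, 16, 64, 2] -> [64, 16, 64, 2]
row 3: [0, 32, 8, 0] -> [32, 8, 0, 0]

Answer:  2  0  0  0
64  8  0  0
64 16 64  2
32  8  0  0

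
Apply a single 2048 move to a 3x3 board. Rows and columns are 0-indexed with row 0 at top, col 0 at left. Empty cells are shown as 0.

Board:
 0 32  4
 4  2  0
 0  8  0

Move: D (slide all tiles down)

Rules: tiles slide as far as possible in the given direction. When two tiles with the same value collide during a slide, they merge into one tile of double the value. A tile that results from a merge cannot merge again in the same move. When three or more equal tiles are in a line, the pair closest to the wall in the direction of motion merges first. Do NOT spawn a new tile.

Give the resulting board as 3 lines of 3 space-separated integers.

Answer:  0 32  0
 0  2  0
 4  8  4

Derivation:
Slide down:
col 0: [0, 4, 0] -> [0, 0, 4]
col 1: [32, 2, 8] -> [32, 2, 8]
col 2: [4, 0, 0] -> [0, 0, 4]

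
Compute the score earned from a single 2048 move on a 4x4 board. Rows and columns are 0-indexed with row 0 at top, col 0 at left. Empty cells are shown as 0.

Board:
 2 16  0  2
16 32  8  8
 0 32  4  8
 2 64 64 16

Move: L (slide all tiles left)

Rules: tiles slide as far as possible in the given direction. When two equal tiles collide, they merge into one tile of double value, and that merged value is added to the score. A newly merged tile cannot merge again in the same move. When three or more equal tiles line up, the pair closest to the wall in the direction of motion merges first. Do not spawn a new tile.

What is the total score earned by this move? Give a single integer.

Answer: 144

Derivation:
Slide left:
row 0: [2, 16, 0, 2] -> [2, 16, 2, 0]  score +0 (running 0)
row 1: [16, 32, 8, 8] -> [16, 32, 16, 0]  score +16 (running 16)
row 2: [0, 32, 4, 8] -> [32, 4, 8, 0]  score +0 (running 16)
row 3: [2, 64, 64, 16] -> [2, 128, 16, 0]  score +128 (running 144)
Board after move:
  2  16   2   0
 16  32  16   0
 32   4   8   0
  2 128  16   0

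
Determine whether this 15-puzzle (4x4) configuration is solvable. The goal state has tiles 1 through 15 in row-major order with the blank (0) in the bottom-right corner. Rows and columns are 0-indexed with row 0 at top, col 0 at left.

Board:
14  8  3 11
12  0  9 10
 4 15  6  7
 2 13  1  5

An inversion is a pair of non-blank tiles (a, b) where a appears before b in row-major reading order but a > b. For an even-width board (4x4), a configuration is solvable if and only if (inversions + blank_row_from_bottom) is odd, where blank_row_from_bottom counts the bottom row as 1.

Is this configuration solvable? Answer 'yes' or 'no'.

Answer: no

Derivation:
Inversions: 67
Blank is in row 1 (0-indexed from top), which is row 3 counting from the bottom (bottom = 1).
67 + 3 = 70, which is even, so the puzzle is not solvable.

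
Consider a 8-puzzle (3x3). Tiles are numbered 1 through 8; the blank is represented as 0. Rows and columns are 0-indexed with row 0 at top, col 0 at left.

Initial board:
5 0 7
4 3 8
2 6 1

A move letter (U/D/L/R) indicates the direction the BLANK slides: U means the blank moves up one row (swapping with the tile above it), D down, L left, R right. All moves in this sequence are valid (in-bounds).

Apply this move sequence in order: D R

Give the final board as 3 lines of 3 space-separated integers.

After move 1 (D):
5 3 7
4 0 8
2 6 1

After move 2 (R):
5 3 7
4 8 0
2 6 1

Answer: 5 3 7
4 8 0
2 6 1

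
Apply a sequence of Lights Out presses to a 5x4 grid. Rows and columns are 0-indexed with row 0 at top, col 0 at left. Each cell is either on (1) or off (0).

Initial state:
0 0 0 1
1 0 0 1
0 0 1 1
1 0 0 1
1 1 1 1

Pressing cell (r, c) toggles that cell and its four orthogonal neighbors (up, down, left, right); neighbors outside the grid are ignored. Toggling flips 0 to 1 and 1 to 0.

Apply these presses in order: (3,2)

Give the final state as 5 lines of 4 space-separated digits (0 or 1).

Answer: 0 0 0 1
1 0 0 1
0 0 0 1
1 1 1 0
1 1 0 1

Derivation:
After press 1 at (3,2):
0 0 0 1
1 0 0 1
0 0 0 1
1 1 1 0
1 1 0 1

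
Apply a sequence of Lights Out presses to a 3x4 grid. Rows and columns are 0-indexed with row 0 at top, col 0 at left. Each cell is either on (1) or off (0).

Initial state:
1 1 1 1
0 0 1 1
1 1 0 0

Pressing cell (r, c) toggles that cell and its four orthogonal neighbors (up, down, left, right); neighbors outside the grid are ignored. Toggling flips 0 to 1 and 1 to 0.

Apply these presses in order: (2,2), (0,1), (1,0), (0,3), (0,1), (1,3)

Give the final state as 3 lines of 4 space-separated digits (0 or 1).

After press 1 at (2,2):
1 1 1 1
0 0 0 1
1 0 1 1

After press 2 at (0,1):
0 0 0 1
0 1 0 1
1 0 1 1

After press 3 at (1,0):
1 0 0 1
1 0 0 1
0 0 1 1

After press 4 at (0,3):
1 0 1 0
1 0 0 0
0 0 1 1

After press 5 at (0,1):
0 1 0 0
1 1 0 0
0 0 1 1

After press 6 at (1,3):
0 1 0 1
1 1 1 1
0 0 1 0

Answer: 0 1 0 1
1 1 1 1
0 0 1 0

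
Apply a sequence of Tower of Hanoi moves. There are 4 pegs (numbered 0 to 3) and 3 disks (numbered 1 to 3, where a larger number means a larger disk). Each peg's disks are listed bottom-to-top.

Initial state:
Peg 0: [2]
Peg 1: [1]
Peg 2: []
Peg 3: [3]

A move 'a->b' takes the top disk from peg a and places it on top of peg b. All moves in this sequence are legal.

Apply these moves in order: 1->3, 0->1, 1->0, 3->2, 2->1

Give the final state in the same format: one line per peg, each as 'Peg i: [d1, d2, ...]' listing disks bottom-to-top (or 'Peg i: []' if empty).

After move 1 (1->3):
Peg 0: [2]
Peg 1: []
Peg 2: []
Peg 3: [3, 1]

After move 2 (0->1):
Peg 0: []
Peg 1: [2]
Peg 2: []
Peg 3: [3, 1]

After move 3 (1->0):
Peg 0: [2]
Peg 1: []
Peg 2: []
Peg 3: [3, 1]

After move 4 (3->2):
Peg 0: [2]
Peg 1: []
Peg 2: [1]
Peg 3: [3]

After move 5 (2->1):
Peg 0: [2]
Peg 1: [1]
Peg 2: []
Peg 3: [3]

Answer: Peg 0: [2]
Peg 1: [1]
Peg 2: []
Peg 3: [3]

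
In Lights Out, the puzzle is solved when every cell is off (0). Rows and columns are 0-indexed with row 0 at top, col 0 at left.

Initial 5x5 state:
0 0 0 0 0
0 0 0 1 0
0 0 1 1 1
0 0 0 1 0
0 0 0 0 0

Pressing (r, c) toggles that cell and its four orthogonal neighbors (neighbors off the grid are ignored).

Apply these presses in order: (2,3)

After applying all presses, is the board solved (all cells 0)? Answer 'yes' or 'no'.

Answer: yes

Derivation:
After press 1 at (2,3):
0 0 0 0 0
0 0 0 0 0
0 0 0 0 0
0 0 0 0 0
0 0 0 0 0

Lights still on: 0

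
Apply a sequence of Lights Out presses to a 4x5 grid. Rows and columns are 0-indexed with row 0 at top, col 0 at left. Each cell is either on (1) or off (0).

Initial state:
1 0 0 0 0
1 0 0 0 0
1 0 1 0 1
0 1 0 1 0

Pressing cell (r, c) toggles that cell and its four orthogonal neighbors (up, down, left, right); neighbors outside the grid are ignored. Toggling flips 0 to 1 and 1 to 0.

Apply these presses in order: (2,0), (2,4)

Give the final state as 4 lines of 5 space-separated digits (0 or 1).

After press 1 at (2,0):
1 0 0 0 0
0 0 0 0 0
0 1 1 0 1
1 1 0 1 0

After press 2 at (2,4):
1 0 0 0 0
0 0 0 0 1
0 1 1 1 0
1 1 0 1 1

Answer: 1 0 0 0 0
0 0 0 0 1
0 1 1 1 0
1 1 0 1 1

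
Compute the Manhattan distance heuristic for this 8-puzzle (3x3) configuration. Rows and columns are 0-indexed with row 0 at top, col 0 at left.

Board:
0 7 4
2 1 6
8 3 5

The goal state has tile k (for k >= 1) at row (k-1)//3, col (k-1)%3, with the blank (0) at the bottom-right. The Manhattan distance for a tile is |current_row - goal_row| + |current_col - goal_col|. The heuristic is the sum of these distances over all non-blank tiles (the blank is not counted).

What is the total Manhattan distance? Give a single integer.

Answer: 16

Derivation:
Tile 7: at (0,1), goal (2,0), distance |0-2|+|1-0| = 3
Tile 4: at (0,2), goal (1,0), distance |0-1|+|2-0| = 3
Tile 2: at (1,0), goal (0,1), distance |1-0|+|0-1| = 2
Tile 1: at (1,1), goal (0,0), distance |1-0|+|1-0| = 2
Tile 6: at (1,2), goal (1,2), distance |1-1|+|2-2| = 0
Tile 8: at (2,0), goal (2,1), distance |2-2|+|0-1| = 1
Tile 3: at (2,1), goal (0,2), distance |2-0|+|1-2| = 3
Tile 5: at (2,2), goal (1,1), distance |2-1|+|2-1| = 2
Sum: 3 + 3 + 2 + 2 + 0 + 1 + 3 + 2 = 16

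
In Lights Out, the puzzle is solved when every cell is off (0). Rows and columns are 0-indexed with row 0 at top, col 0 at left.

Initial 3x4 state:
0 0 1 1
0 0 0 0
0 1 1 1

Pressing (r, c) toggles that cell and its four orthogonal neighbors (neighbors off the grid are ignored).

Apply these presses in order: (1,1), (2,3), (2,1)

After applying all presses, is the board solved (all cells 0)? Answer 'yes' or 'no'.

After press 1 at (1,1):
0 1 1 1
1 1 1 0
0 0 1 1

After press 2 at (2,3):
0 1 1 1
1 1 1 1
0 0 0 0

After press 3 at (2,1):
0 1 1 1
1 0 1 1
1 1 1 0

Lights still on: 9

Answer: no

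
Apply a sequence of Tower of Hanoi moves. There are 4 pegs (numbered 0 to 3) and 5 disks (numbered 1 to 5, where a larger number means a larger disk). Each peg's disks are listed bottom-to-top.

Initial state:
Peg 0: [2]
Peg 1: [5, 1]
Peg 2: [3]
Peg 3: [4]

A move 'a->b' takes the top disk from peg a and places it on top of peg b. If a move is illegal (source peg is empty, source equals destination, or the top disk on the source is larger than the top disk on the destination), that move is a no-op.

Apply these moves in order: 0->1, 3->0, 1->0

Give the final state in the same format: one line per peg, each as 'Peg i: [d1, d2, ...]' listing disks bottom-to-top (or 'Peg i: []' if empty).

After move 1 (0->1):
Peg 0: [2]
Peg 1: [5, 1]
Peg 2: [3]
Peg 3: [4]

After move 2 (3->0):
Peg 0: [2]
Peg 1: [5, 1]
Peg 2: [3]
Peg 3: [4]

After move 3 (1->0):
Peg 0: [2, 1]
Peg 1: [5]
Peg 2: [3]
Peg 3: [4]

Answer: Peg 0: [2, 1]
Peg 1: [5]
Peg 2: [3]
Peg 3: [4]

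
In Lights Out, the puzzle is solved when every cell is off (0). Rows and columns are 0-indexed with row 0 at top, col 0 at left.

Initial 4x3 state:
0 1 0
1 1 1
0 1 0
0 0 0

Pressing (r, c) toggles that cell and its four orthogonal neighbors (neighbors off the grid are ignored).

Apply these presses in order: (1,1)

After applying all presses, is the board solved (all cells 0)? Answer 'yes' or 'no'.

Answer: yes

Derivation:
After press 1 at (1,1):
0 0 0
0 0 0
0 0 0
0 0 0

Lights still on: 0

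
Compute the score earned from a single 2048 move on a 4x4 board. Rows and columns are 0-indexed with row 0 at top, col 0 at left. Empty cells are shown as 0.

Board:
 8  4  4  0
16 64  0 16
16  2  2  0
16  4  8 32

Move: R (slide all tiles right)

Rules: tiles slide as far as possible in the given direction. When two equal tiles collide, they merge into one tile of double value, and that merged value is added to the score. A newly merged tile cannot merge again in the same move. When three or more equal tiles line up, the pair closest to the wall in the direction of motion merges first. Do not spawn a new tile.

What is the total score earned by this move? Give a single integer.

Slide right:
row 0: [8, 4, 4, 0] -> [0, 0, 8, 8]  score +8 (running 8)
row 1: [16, 64, 0, 16] -> [0, 16, 64, 16]  score +0 (running 8)
row 2: [16, 2, 2, 0] -> [0, 0, 16, 4]  score +4 (running 12)
row 3: [16, 4, 8, 32] -> [16, 4, 8, 32]  score +0 (running 12)
Board after move:
 0  0  8  8
 0 16 64 16
 0  0 16  4
16  4  8 32

Answer: 12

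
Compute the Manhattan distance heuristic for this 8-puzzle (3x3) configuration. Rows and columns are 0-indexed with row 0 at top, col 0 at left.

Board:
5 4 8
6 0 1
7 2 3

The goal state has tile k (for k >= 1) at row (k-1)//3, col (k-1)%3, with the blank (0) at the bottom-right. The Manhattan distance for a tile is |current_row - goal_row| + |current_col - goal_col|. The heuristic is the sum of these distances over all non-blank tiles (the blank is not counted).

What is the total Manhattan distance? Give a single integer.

Answer: 16

Derivation:
Tile 5: at (0,0), goal (1,1), distance |0-1|+|0-1| = 2
Tile 4: at (0,1), goal (1,0), distance |0-1|+|1-0| = 2
Tile 8: at (0,2), goal (2,1), distance |0-2|+|2-1| = 3
Tile 6: at (1,0), goal (1,2), distance |1-1|+|0-2| = 2
Tile 1: at (1,2), goal (0,0), distance |1-0|+|2-0| = 3
Tile 7: at (2,0), goal (2,0), distance |2-2|+|0-0| = 0
Tile 2: at (2,1), goal (0,1), distance |2-0|+|1-1| = 2
Tile 3: at (2,2), goal (0,2), distance |2-0|+|2-2| = 2
Sum: 2 + 2 + 3 + 2 + 3 + 0 + 2 + 2 = 16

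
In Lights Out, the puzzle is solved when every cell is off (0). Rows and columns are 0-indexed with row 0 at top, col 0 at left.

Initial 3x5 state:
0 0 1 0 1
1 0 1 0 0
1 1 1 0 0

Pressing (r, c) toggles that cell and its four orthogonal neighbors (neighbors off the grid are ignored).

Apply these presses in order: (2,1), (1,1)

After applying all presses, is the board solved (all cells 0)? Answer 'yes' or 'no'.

Answer: no

Derivation:
After press 1 at (2,1):
0 0 1 0 1
1 1 1 0 0
0 0 0 0 0

After press 2 at (1,1):
0 1 1 0 1
0 0 0 0 0
0 1 0 0 0

Lights still on: 4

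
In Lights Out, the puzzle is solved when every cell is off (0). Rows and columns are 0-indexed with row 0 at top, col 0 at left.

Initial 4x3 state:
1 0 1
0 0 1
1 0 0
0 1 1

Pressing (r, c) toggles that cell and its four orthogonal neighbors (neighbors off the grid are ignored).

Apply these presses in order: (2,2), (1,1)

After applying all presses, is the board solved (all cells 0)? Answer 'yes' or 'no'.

After press 1 at (2,2):
1 0 1
0 0 0
1 1 1
0 1 0

After press 2 at (1,1):
1 1 1
1 1 1
1 0 1
0 1 0

Lights still on: 9

Answer: no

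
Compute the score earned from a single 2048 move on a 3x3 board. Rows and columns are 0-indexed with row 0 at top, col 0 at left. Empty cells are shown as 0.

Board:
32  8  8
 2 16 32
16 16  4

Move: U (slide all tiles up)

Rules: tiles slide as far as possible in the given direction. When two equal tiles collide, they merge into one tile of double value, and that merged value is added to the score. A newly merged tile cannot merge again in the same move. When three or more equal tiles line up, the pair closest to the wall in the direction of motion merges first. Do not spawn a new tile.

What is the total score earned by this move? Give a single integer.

Answer: 32

Derivation:
Slide up:
col 0: [32, 2, 16] -> [32, 2, 16]  score +0 (running 0)
col 1: [8, 16, 16] -> [8, 32, 0]  score +32 (running 32)
col 2: [8, 32, 4] -> [8, 32, 4]  score +0 (running 32)
Board after move:
32  8  8
 2 32 32
16  0  4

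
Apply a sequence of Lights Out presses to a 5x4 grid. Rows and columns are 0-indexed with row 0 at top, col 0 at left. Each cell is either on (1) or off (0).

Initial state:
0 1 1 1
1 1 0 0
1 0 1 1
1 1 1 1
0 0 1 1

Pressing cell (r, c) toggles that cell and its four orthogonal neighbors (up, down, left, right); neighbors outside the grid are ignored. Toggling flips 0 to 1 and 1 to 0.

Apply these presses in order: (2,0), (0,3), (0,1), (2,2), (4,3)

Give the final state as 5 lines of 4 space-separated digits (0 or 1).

Answer: 1 0 1 0
0 0 1 1
0 0 0 0
0 1 0 0
0 0 0 0

Derivation:
After press 1 at (2,0):
0 1 1 1
0 1 0 0
0 1 1 1
0 1 1 1
0 0 1 1

After press 2 at (0,3):
0 1 0 0
0 1 0 1
0 1 1 1
0 1 1 1
0 0 1 1

After press 3 at (0,1):
1 0 1 0
0 0 0 1
0 1 1 1
0 1 1 1
0 0 1 1

After press 4 at (2,2):
1 0 1 0
0 0 1 1
0 0 0 0
0 1 0 1
0 0 1 1

After press 5 at (4,3):
1 0 1 0
0 0 1 1
0 0 0 0
0 1 0 0
0 0 0 0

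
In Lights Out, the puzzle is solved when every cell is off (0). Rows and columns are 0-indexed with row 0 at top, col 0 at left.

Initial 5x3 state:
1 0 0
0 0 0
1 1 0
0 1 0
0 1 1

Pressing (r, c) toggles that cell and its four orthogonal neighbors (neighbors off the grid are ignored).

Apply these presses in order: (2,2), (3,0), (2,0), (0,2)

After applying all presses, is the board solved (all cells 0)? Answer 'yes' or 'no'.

Answer: no

Derivation:
After press 1 at (2,2):
1 0 0
0 0 1
1 0 1
0 1 1
0 1 1

After press 2 at (3,0):
1 0 0
0 0 1
0 0 1
1 0 1
1 1 1

After press 3 at (2,0):
1 0 0
1 0 1
1 1 1
0 0 1
1 1 1

After press 4 at (0,2):
1 1 1
1 0 0
1 1 1
0 0 1
1 1 1

Lights still on: 11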